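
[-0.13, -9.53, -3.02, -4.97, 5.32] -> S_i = Random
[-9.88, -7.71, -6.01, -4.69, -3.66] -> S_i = -9.88*0.78^i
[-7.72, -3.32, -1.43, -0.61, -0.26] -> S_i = -7.72*0.43^i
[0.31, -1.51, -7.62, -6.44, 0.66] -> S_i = Random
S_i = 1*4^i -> [1, 4, 16, 64, 256]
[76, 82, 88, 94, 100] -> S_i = 76 + 6*i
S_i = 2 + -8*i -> [2, -6, -14, -22, -30]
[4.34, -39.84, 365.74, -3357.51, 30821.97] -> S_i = 4.34*(-9.18)^i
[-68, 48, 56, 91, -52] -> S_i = Random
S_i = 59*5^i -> [59, 295, 1475, 7375, 36875]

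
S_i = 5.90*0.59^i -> [5.9, 3.48, 2.05, 1.21, 0.71]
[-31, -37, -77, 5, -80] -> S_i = Random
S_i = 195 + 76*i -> [195, 271, 347, 423, 499]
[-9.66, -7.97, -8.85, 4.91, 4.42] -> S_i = Random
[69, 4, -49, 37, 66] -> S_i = Random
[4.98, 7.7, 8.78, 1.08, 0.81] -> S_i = Random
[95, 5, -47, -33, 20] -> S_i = Random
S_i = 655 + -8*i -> [655, 647, 639, 631, 623]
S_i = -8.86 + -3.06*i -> [-8.86, -11.92, -14.98, -18.04, -21.1]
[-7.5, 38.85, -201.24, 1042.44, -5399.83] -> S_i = -7.50*(-5.18)^i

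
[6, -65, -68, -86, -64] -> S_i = Random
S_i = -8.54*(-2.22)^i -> [-8.54, 18.96, -42.09, 93.44, -207.43]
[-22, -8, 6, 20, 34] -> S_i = -22 + 14*i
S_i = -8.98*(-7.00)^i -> [-8.98, 62.86, -440.02, 3080.14, -21560.98]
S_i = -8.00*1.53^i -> [-8.0, -12.24, -18.73, -28.65, -43.84]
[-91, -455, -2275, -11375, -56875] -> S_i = -91*5^i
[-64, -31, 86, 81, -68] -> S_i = Random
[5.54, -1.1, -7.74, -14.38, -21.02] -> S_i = 5.54 + -6.64*i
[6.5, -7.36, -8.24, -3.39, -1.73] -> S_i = Random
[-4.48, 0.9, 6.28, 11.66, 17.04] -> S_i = -4.48 + 5.38*i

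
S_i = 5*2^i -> [5, 10, 20, 40, 80]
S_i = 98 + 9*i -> [98, 107, 116, 125, 134]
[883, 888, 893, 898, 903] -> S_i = 883 + 5*i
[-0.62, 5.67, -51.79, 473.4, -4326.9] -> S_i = -0.62*(-9.14)^i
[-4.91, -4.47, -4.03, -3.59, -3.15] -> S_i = -4.91 + 0.44*i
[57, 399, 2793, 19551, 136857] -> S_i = 57*7^i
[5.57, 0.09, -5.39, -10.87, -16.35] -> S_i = 5.57 + -5.48*i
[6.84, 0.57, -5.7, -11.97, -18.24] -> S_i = 6.84 + -6.27*i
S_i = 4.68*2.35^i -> [4.68, 11.0, 25.85, 60.74, 142.73]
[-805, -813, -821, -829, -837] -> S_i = -805 + -8*i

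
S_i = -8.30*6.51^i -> [-8.3, -54.03, -351.75, -2289.92, -14907.4]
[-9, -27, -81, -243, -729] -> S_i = -9*3^i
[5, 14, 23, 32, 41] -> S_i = 5 + 9*i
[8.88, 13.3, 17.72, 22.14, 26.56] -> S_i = 8.88 + 4.42*i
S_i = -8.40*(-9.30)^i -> [-8.4, 78.12, -726.52, 6756.6, -62836.37]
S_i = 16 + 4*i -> [16, 20, 24, 28, 32]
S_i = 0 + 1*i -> [0, 1, 2, 3, 4]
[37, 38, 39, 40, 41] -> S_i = 37 + 1*i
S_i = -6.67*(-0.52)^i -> [-6.67, 3.47, -1.8, 0.94, -0.49]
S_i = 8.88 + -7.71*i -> [8.88, 1.17, -6.54, -14.25, -21.96]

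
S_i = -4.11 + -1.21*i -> [-4.11, -5.32, -6.53, -7.74, -8.95]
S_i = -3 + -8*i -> [-3, -11, -19, -27, -35]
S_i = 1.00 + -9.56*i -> [1.0, -8.56, -18.12, -27.68, -37.24]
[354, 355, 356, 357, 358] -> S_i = 354 + 1*i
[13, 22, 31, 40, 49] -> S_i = 13 + 9*i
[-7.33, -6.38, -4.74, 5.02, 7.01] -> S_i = Random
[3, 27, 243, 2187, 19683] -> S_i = 3*9^i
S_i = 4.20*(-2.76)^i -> [4.2, -11.59, 31.99, -88.3, 243.72]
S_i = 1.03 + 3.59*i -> [1.03, 4.62, 8.21, 11.8, 15.39]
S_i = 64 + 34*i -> [64, 98, 132, 166, 200]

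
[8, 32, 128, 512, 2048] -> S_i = 8*4^i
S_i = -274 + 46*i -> [-274, -228, -182, -136, -90]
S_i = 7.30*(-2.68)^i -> [7.3, -19.56, 52.43, -140.52, 376.58]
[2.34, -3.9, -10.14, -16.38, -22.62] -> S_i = 2.34 + -6.24*i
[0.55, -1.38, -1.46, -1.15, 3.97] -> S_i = Random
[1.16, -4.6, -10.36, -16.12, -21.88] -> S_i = 1.16 + -5.76*i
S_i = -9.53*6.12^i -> [-9.53, -58.32, -356.94, -2184.48, -13368.99]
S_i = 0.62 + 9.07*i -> [0.62, 9.69, 18.76, 27.83, 36.9]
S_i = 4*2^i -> [4, 8, 16, 32, 64]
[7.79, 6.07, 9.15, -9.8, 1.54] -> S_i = Random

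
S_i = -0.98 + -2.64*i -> [-0.98, -3.62, -6.26, -8.9, -11.54]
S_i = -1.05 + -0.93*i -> [-1.05, -1.98, -2.91, -3.84, -4.77]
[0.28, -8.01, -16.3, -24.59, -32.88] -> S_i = 0.28 + -8.29*i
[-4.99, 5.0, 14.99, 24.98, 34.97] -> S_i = -4.99 + 9.99*i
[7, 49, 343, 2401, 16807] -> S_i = 7*7^i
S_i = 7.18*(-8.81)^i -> [7.18, -63.26, 557.28, -4909.67, 43254.18]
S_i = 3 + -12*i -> [3, -9, -21, -33, -45]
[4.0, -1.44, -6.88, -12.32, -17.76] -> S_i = 4.00 + -5.44*i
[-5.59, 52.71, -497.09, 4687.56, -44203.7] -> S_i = -5.59*(-9.43)^i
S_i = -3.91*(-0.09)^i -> [-3.91, 0.35, -0.03, 0.0, -0.0]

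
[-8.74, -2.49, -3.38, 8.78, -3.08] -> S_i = Random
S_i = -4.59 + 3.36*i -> [-4.59, -1.23, 2.13, 5.49, 8.85]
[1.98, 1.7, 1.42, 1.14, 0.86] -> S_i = 1.98 + -0.28*i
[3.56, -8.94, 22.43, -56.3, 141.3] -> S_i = 3.56*(-2.51)^i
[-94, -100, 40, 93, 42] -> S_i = Random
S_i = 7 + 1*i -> [7, 8, 9, 10, 11]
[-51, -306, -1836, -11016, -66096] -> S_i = -51*6^i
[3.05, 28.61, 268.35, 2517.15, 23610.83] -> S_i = 3.05*9.38^i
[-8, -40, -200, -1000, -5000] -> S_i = -8*5^i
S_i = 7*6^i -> [7, 42, 252, 1512, 9072]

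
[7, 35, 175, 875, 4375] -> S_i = 7*5^i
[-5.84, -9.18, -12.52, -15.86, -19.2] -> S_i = -5.84 + -3.34*i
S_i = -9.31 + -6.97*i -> [-9.31, -16.28, -23.25, -30.22, -37.19]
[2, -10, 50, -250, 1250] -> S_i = 2*-5^i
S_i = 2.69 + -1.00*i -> [2.69, 1.69, 0.69, -0.31, -1.31]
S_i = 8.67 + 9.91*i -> [8.67, 18.58, 28.49, 38.4, 48.31]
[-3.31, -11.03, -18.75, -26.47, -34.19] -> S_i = -3.31 + -7.72*i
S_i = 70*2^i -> [70, 140, 280, 560, 1120]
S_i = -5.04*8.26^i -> [-5.04, -41.63, -343.87, -2840.34, -23461.23]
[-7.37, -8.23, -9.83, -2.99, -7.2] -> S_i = Random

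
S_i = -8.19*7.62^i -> [-8.19, -62.41, -475.55, -3623.67, -27612.38]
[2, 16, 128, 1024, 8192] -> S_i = 2*8^i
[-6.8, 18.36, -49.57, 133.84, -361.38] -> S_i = -6.80*(-2.70)^i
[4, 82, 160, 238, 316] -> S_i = 4 + 78*i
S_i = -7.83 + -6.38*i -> [-7.83, -14.21, -20.59, -26.97, -33.35]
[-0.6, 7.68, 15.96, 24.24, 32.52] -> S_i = -0.60 + 8.28*i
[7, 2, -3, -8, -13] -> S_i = 7 + -5*i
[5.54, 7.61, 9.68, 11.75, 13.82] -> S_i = 5.54 + 2.07*i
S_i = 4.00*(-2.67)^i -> [4.0, -10.68, 28.52, -76.14, 203.28]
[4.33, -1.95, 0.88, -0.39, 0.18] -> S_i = 4.33*(-0.45)^i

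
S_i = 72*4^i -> [72, 288, 1152, 4608, 18432]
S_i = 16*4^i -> [16, 64, 256, 1024, 4096]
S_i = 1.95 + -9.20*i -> [1.95, -7.25, -16.45, -25.65, -34.85]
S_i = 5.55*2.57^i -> [5.55, 14.26, 36.66, 94.21, 242.12]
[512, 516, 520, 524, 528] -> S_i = 512 + 4*i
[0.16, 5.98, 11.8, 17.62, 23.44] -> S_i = 0.16 + 5.82*i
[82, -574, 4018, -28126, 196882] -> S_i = 82*-7^i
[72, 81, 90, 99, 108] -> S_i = 72 + 9*i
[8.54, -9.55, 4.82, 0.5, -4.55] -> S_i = Random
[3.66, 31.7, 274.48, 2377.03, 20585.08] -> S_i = 3.66*8.66^i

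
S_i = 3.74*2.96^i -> [3.74, 11.07, 32.77, 96.99, 287.1]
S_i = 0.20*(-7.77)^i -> [0.2, -1.55, 12.07, -93.82, 728.98]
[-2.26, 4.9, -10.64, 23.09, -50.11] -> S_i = -2.26*(-2.17)^i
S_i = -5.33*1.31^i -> [-5.33, -6.98, -9.15, -11.98, -15.7]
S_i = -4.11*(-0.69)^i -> [-4.11, 2.84, -1.96, 1.35, -0.93]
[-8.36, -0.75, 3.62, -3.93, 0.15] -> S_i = Random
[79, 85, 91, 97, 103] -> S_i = 79 + 6*i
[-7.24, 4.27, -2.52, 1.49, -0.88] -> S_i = -7.24*(-0.59)^i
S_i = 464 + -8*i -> [464, 456, 448, 440, 432]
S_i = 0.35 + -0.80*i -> [0.35, -0.45, -1.25, -2.05, -2.85]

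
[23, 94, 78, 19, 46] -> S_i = Random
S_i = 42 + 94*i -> [42, 136, 230, 324, 418]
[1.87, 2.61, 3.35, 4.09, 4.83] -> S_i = 1.87 + 0.74*i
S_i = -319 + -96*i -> [-319, -415, -511, -607, -703]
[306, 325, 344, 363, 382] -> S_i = 306 + 19*i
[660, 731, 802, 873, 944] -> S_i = 660 + 71*i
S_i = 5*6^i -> [5, 30, 180, 1080, 6480]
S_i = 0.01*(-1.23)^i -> [0.01, -0.01, 0.02, -0.02, 0.02]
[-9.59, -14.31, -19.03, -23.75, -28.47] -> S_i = -9.59 + -4.72*i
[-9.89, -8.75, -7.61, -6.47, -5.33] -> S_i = -9.89 + 1.14*i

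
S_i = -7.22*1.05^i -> [-7.22, -7.58, -7.96, -8.36, -8.78]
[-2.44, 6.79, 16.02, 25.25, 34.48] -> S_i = -2.44 + 9.23*i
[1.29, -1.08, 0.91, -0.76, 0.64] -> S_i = 1.29*(-0.84)^i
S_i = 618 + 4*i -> [618, 622, 626, 630, 634]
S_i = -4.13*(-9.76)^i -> [-4.13, 40.31, -393.41, 3839.72, -37475.66]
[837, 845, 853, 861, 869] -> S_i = 837 + 8*i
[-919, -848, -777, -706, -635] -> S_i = -919 + 71*i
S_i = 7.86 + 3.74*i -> [7.86, 11.6, 15.34, 19.08, 22.82]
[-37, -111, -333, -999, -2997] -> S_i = -37*3^i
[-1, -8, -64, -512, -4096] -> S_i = -1*8^i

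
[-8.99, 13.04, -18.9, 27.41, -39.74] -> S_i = -8.99*(-1.45)^i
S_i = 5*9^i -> [5, 45, 405, 3645, 32805]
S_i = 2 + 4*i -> [2, 6, 10, 14, 18]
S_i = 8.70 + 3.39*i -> [8.7, 12.09, 15.48, 18.87, 22.26]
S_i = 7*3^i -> [7, 21, 63, 189, 567]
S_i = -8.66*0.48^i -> [-8.66, -4.16, -2.0, -0.96, -0.46]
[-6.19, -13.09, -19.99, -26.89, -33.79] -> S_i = -6.19 + -6.90*i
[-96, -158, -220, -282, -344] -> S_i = -96 + -62*i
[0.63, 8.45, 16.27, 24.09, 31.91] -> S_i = 0.63 + 7.82*i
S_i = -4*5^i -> [-4, -20, -100, -500, -2500]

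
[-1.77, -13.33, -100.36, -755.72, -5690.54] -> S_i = -1.77*7.53^i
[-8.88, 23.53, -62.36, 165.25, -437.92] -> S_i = -8.88*(-2.65)^i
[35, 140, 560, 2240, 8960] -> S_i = 35*4^i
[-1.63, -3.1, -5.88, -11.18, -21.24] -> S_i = -1.63*1.90^i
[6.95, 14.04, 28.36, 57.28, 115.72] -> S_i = 6.95*2.02^i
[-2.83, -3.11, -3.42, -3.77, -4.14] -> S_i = -2.83*1.10^i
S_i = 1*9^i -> [1, 9, 81, 729, 6561]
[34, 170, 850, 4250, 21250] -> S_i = 34*5^i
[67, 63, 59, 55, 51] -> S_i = 67 + -4*i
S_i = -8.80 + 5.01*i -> [-8.8, -3.79, 1.22, 6.23, 11.24]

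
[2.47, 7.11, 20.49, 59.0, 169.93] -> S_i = 2.47*2.88^i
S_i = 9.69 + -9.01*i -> [9.69, 0.68, -8.33, -17.34, -26.35]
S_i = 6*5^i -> [6, 30, 150, 750, 3750]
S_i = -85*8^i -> [-85, -680, -5440, -43520, -348160]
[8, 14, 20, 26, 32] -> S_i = 8 + 6*i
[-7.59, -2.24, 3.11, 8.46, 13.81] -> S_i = -7.59 + 5.35*i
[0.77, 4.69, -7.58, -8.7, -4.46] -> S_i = Random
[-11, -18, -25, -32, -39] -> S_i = -11 + -7*i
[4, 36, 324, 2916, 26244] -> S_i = 4*9^i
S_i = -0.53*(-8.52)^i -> [-0.53, 4.52, -38.47, 327.79, -2792.76]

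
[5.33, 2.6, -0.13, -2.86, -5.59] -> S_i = 5.33 + -2.73*i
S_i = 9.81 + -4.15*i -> [9.81, 5.66, 1.51, -2.64, -6.79]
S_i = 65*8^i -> [65, 520, 4160, 33280, 266240]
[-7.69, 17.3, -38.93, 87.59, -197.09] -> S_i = -7.69*(-2.25)^i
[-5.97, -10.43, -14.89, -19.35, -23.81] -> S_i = -5.97 + -4.46*i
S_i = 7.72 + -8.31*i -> [7.72, -0.59, -8.9, -17.21, -25.52]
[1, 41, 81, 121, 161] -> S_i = 1 + 40*i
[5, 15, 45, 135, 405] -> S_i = 5*3^i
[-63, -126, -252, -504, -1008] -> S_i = -63*2^i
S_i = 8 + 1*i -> [8, 9, 10, 11, 12]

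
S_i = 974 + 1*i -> [974, 975, 976, 977, 978]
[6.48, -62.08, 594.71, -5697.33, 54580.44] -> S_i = 6.48*(-9.58)^i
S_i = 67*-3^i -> [67, -201, 603, -1809, 5427]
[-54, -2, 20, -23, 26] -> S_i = Random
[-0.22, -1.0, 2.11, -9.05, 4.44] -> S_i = Random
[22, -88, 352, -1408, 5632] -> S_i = 22*-4^i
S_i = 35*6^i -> [35, 210, 1260, 7560, 45360]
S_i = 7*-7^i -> [7, -49, 343, -2401, 16807]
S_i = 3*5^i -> [3, 15, 75, 375, 1875]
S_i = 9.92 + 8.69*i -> [9.92, 18.61, 27.3, 35.99, 44.68]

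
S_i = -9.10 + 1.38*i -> [-9.1, -7.72, -6.34, -4.96, -3.58]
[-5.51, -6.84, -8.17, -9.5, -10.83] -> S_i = -5.51 + -1.33*i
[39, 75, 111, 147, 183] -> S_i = 39 + 36*i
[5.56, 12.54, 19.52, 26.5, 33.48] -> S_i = 5.56 + 6.98*i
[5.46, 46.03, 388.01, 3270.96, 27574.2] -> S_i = 5.46*8.43^i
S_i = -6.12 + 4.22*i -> [-6.12, -1.9, 2.32, 6.54, 10.76]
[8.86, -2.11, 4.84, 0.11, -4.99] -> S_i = Random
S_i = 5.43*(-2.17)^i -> [5.43, -11.78, 25.57, -55.49, 120.4]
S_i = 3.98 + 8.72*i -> [3.98, 12.7, 21.42, 30.14, 38.86]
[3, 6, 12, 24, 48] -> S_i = 3*2^i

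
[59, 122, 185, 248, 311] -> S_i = 59 + 63*i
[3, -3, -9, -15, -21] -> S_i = 3 + -6*i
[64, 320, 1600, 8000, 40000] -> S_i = 64*5^i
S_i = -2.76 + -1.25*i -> [-2.76, -4.01, -5.26, -6.51, -7.76]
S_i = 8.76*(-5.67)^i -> [8.76, -49.67, 281.62, -1596.81, 9053.91]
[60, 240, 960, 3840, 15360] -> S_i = 60*4^i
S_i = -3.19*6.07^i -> [-3.19, -19.36, -117.54, -713.44, -4330.57]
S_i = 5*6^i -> [5, 30, 180, 1080, 6480]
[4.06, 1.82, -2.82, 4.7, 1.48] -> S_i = Random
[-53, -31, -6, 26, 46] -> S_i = Random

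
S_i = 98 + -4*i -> [98, 94, 90, 86, 82]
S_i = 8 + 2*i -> [8, 10, 12, 14, 16]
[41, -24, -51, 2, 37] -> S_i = Random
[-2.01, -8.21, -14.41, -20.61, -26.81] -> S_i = -2.01 + -6.20*i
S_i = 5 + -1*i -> [5, 4, 3, 2, 1]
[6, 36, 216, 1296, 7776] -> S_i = 6*6^i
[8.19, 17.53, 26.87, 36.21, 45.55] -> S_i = 8.19 + 9.34*i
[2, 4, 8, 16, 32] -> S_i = 2*2^i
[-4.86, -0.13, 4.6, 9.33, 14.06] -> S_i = -4.86 + 4.73*i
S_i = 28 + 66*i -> [28, 94, 160, 226, 292]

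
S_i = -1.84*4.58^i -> [-1.84, -8.43, -38.6, -176.77, -809.62]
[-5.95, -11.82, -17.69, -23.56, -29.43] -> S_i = -5.95 + -5.87*i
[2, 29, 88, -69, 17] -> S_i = Random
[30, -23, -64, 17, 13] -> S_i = Random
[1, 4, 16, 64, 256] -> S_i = 1*4^i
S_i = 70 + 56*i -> [70, 126, 182, 238, 294]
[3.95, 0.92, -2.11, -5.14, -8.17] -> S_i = 3.95 + -3.03*i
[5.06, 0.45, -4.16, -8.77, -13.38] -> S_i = 5.06 + -4.61*i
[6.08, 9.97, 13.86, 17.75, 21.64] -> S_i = 6.08 + 3.89*i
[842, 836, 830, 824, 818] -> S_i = 842 + -6*i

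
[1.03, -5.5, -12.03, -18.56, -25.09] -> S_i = 1.03 + -6.53*i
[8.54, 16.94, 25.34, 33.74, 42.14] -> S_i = 8.54 + 8.40*i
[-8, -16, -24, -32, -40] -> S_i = -8 + -8*i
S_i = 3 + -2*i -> [3, 1, -1, -3, -5]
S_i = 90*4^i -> [90, 360, 1440, 5760, 23040]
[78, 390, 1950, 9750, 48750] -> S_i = 78*5^i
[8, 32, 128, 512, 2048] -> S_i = 8*4^i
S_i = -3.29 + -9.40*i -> [-3.29, -12.69, -22.09, -31.49, -40.89]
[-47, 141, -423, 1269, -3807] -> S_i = -47*-3^i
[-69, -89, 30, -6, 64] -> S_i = Random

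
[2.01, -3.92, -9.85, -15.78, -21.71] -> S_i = 2.01 + -5.93*i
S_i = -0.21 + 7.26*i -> [-0.21, 7.05, 14.31, 21.57, 28.83]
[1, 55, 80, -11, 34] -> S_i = Random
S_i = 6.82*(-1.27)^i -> [6.82, -8.66, 11.0, -13.97, 17.74]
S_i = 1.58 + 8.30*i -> [1.58, 9.88, 18.18, 26.48, 34.78]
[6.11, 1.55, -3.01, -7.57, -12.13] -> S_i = 6.11 + -4.56*i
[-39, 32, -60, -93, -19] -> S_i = Random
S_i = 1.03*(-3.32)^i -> [1.03, -3.42, 11.35, -37.69, 125.14]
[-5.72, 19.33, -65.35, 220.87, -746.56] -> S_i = -5.72*(-3.38)^i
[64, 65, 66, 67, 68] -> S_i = 64 + 1*i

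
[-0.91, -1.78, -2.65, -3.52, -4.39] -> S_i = -0.91 + -0.87*i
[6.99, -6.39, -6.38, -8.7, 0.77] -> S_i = Random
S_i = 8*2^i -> [8, 16, 32, 64, 128]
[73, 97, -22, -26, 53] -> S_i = Random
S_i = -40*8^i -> [-40, -320, -2560, -20480, -163840]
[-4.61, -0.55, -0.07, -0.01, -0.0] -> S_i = -4.61*0.12^i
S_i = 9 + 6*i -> [9, 15, 21, 27, 33]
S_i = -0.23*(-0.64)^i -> [-0.23, 0.15, -0.09, 0.06, -0.04]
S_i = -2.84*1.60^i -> [-2.84, -4.54, -7.27, -11.63, -18.61]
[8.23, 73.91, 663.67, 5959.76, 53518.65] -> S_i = 8.23*8.98^i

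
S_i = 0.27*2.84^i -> [0.27, 0.77, 2.18, 6.18, 17.56]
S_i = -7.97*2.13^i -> [-7.97, -16.98, -36.16, -77.02, -164.05]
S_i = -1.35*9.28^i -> [-1.35, -12.53, -116.26, -1078.89, -10012.11]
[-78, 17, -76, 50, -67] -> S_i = Random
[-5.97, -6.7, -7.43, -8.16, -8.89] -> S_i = -5.97 + -0.73*i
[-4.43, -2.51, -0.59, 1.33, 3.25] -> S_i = -4.43 + 1.92*i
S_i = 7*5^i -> [7, 35, 175, 875, 4375]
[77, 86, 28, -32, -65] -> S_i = Random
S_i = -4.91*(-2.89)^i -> [-4.91, 14.19, -41.01, 118.52, -342.51]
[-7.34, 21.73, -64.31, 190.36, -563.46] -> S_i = -7.34*(-2.96)^i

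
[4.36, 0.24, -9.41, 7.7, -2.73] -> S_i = Random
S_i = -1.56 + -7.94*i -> [-1.56, -9.5, -17.44, -25.38, -33.32]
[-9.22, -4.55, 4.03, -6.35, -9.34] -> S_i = Random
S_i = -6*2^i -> [-6, -12, -24, -48, -96]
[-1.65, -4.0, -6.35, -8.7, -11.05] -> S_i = -1.65 + -2.35*i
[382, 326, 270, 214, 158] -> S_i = 382 + -56*i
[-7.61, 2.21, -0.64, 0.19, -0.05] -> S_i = -7.61*(-0.29)^i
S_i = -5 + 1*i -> [-5, -4, -3, -2, -1]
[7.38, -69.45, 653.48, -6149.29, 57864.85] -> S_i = 7.38*(-9.41)^i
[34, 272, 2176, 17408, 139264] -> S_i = 34*8^i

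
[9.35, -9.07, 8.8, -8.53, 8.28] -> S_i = 9.35*(-0.97)^i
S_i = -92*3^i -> [-92, -276, -828, -2484, -7452]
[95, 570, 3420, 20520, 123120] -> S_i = 95*6^i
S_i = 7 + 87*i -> [7, 94, 181, 268, 355]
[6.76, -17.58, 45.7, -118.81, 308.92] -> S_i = 6.76*(-2.60)^i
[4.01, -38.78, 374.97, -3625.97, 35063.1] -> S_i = 4.01*(-9.67)^i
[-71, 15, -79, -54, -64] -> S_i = Random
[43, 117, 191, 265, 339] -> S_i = 43 + 74*i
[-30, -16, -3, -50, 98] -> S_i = Random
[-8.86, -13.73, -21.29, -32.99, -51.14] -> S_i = -8.86*1.55^i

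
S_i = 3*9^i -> [3, 27, 243, 2187, 19683]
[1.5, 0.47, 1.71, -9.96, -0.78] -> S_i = Random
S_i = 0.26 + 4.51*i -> [0.26, 4.77, 9.28, 13.79, 18.3]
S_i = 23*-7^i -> [23, -161, 1127, -7889, 55223]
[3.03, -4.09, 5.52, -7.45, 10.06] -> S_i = 3.03*(-1.35)^i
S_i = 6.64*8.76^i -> [6.64, 58.17, 509.54, 4463.55, 39100.7]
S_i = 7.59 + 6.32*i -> [7.59, 13.91, 20.23, 26.55, 32.87]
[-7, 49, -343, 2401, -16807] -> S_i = -7*-7^i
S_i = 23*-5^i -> [23, -115, 575, -2875, 14375]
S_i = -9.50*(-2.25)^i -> [-9.5, 21.38, -48.09, 108.21, -243.47]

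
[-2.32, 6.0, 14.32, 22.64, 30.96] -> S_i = -2.32 + 8.32*i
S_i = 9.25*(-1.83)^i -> [9.25, -16.93, 30.98, -56.69, 103.74]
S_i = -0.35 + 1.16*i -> [-0.35, 0.81, 1.97, 3.13, 4.29]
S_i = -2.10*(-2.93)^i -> [-2.1, 6.15, -18.03, 52.82, -154.77]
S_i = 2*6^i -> [2, 12, 72, 432, 2592]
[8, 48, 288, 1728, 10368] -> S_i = 8*6^i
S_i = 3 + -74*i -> [3, -71, -145, -219, -293]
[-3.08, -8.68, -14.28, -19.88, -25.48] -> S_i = -3.08 + -5.60*i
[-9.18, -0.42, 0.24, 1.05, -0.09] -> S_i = Random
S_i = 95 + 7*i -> [95, 102, 109, 116, 123]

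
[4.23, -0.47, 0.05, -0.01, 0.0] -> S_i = 4.23*(-0.11)^i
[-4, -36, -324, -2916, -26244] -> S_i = -4*9^i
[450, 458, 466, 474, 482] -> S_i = 450 + 8*i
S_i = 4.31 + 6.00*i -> [4.31, 10.31, 16.31, 22.31, 28.31]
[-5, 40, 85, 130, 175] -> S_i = -5 + 45*i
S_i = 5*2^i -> [5, 10, 20, 40, 80]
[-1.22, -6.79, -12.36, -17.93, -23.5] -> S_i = -1.22 + -5.57*i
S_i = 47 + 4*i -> [47, 51, 55, 59, 63]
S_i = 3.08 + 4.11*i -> [3.08, 7.19, 11.3, 15.41, 19.52]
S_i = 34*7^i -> [34, 238, 1666, 11662, 81634]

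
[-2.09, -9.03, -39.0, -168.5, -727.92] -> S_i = -2.09*4.32^i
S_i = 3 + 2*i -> [3, 5, 7, 9, 11]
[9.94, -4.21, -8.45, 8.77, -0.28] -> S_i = Random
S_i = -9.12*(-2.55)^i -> [-9.12, 23.26, -59.3, 151.22, -385.62]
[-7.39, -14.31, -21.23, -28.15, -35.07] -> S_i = -7.39 + -6.92*i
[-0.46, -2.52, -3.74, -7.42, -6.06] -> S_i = Random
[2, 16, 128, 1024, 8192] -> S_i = 2*8^i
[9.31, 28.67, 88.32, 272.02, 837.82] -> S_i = 9.31*3.08^i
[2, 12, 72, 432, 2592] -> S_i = 2*6^i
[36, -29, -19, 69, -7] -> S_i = Random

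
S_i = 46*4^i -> [46, 184, 736, 2944, 11776]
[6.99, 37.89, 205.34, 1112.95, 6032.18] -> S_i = 6.99*5.42^i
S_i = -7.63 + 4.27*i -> [-7.63, -3.36, 0.91, 5.18, 9.45]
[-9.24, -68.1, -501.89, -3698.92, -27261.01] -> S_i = -9.24*7.37^i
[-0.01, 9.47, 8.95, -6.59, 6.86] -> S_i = Random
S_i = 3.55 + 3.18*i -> [3.55, 6.73, 9.91, 13.09, 16.27]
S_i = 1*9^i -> [1, 9, 81, 729, 6561]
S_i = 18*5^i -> [18, 90, 450, 2250, 11250]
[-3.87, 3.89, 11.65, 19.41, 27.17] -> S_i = -3.87 + 7.76*i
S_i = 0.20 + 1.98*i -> [0.2, 2.18, 4.16, 6.14, 8.12]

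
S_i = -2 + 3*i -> [-2, 1, 4, 7, 10]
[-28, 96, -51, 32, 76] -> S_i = Random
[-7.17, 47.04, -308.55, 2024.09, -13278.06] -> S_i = -7.17*(-6.56)^i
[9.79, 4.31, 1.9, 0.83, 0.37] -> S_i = 9.79*0.44^i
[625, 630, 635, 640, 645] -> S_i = 625 + 5*i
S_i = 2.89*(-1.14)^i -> [2.89, -3.29, 3.76, -4.28, 4.88]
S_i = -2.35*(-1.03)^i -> [-2.35, 2.42, -2.49, 2.57, -2.64]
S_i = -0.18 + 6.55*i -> [-0.18, 6.37, 12.92, 19.47, 26.02]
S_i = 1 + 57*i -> [1, 58, 115, 172, 229]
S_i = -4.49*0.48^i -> [-4.49, -2.16, -1.03, -0.5, -0.24]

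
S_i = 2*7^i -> [2, 14, 98, 686, 4802]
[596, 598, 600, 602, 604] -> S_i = 596 + 2*i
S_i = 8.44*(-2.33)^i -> [8.44, -19.67, 45.82, -106.76, 248.75]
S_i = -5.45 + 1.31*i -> [-5.45, -4.14, -2.83, -1.52, -0.21]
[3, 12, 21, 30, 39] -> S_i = 3 + 9*i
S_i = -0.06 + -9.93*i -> [-0.06, -9.99, -19.92, -29.85, -39.78]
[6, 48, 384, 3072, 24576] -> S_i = 6*8^i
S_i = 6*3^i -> [6, 18, 54, 162, 486]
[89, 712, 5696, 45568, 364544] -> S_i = 89*8^i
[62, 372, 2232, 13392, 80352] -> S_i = 62*6^i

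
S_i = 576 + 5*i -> [576, 581, 586, 591, 596]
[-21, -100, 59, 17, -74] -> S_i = Random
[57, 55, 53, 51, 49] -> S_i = 57 + -2*i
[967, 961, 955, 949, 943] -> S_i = 967 + -6*i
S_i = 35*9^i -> [35, 315, 2835, 25515, 229635]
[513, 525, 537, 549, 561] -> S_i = 513 + 12*i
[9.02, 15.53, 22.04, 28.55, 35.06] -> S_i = 9.02 + 6.51*i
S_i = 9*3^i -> [9, 27, 81, 243, 729]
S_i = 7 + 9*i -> [7, 16, 25, 34, 43]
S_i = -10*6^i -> [-10, -60, -360, -2160, -12960]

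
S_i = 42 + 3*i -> [42, 45, 48, 51, 54]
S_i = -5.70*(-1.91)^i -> [-5.7, 10.89, -20.79, 39.72, -75.86]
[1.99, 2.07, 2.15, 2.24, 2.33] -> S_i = 1.99*1.04^i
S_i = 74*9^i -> [74, 666, 5994, 53946, 485514]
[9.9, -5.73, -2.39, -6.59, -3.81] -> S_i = Random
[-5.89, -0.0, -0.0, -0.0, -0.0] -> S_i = -5.89*0.00^i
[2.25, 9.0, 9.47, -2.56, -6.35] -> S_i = Random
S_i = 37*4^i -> [37, 148, 592, 2368, 9472]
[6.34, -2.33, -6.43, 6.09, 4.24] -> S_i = Random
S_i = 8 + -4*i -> [8, 4, 0, -4, -8]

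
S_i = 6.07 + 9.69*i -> [6.07, 15.76, 25.45, 35.14, 44.83]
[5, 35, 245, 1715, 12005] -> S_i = 5*7^i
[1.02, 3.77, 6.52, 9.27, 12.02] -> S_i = 1.02 + 2.75*i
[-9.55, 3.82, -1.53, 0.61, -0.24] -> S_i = -9.55*(-0.40)^i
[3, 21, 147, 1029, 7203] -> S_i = 3*7^i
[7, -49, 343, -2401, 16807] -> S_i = 7*-7^i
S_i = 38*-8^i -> [38, -304, 2432, -19456, 155648]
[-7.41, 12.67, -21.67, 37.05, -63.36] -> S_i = -7.41*(-1.71)^i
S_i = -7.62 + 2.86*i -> [-7.62, -4.76, -1.9, 0.96, 3.82]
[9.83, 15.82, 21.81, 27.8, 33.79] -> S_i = 9.83 + 5.99*i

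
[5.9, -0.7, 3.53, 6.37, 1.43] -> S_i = Random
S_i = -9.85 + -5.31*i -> [-9.85, -15.16, -20.47, -25.78, -31.09]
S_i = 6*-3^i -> [6, -18, 54, -162, 486]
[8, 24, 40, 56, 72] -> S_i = 8 + 16*i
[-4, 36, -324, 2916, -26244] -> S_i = -4*-9^i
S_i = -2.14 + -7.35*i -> [-2.14, -9.49, -16.84, -24.19, -31.54]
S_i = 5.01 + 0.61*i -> [5.01, 5.62, 6.23, 6.84, 7.45]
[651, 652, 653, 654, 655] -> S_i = 651 + 1*i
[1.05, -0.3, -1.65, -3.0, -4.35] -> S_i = 1.05 + -1.35*i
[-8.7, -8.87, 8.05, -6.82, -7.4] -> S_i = Random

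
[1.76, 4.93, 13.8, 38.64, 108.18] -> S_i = 1.76*2.80^i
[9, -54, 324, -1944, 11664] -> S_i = 9*-6^i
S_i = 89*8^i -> [89, 712, 5696, 45568, 364544]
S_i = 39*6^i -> [39, 234, 1404, 8424, 50544]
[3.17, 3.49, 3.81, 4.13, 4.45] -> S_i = 3.17 + 0.32*i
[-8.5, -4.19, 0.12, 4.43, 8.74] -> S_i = -8.50 + 4.31*i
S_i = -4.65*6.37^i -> [-4.65, -29.62, -188.68, -1201.91, -7656.15]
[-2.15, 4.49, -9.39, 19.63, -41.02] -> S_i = -2.15*(-2.09)^i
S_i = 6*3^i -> [6, 18, 54, 162, 486]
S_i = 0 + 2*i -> [0, 2, 4, 6, 8]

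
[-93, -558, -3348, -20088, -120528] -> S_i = -93*6^i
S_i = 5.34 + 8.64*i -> [5.34, 13.98, 22.62, 31.26, 39.9]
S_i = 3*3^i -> [3, 9, 27, 81, 243]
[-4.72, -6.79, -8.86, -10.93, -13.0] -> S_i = -4.72 + -2.07*i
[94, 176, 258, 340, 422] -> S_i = 94 + 82*i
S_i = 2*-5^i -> [2, -10, 50, -250, 1250]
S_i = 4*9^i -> [4, 36, 324, 2916, 26244]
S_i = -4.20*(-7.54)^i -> [-4.2, 31.67, -238.78, 1800.38, -13574.84]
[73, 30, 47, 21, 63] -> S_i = Random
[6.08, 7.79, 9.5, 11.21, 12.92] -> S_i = 6.08 + 1.71*i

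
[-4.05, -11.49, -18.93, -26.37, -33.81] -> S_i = -4.05 + -7.44*i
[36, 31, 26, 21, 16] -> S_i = 36 + -5*i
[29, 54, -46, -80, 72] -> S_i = Random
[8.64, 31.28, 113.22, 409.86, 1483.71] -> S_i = 8.64*3.62^i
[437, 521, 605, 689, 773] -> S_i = 437 + 84*i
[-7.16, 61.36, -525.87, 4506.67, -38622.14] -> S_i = -7.16*(-8.57)^i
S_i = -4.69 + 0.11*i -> [-4.69, -4.58, -4.47, -4.36, -4.25]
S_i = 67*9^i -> [67, 603, 5427, 48843, 439587]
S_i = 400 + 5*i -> [400, 405, 410, 415, 420]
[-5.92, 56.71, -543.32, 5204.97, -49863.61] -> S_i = -5.92*(-9.58)^i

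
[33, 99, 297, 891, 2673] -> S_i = 33*3^i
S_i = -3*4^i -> [-3, -12, -48, -192, -768]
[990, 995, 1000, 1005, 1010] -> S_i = 990 + 5*i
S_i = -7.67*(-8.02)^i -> [-7.67, 61.51, -493.34, 3956.57, -31731.66]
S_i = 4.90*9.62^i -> [4.9, 47.14, 453.47, 4362.36, 41965.88]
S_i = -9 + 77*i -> [-9, 68, 145, 222, 299]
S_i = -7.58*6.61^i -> [-7.58, -50.1, -331.19, -2189.14, -14470.22]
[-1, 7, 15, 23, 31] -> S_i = -1 + 8*i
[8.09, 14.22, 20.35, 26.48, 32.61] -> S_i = 8.09 + 6.13*i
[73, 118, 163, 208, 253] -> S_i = 73 + 45*i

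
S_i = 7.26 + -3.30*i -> [7.26, 3.96, 0.66, -2.64, -5.94]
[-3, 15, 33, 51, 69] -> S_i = -3 + 18*i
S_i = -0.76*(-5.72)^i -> [-0.76, 4.35, -24.87, 142.23, -813.58]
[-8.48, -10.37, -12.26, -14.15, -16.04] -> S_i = -8.48 + -1.89*i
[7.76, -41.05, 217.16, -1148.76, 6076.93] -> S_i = 7.76*(-5.29)^i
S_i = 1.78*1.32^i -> [1.78, 2.35, 3.1, 4.09, 5.4]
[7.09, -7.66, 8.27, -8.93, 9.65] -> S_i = 7.09*(-1.08)^i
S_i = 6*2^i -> [6, 12, 24, 48, 96]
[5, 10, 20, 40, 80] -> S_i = 5*2^i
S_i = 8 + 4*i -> [8, 12, 16, 20, 24]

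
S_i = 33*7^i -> [33, 231, 1617, 11319, 79233]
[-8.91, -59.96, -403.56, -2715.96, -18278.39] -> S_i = -8.91*6.73^i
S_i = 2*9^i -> [2, 18, 162, 1458, 13122]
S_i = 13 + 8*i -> [13, 21, 29, 37, 45]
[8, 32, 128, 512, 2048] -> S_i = 8*4^i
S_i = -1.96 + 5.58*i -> [-1.96, 3.62, 9.2, 14.78, 20.36]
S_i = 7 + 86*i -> [7, 93, 179, 265, 351]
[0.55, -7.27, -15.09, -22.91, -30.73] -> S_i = 0.55 + -7.82*i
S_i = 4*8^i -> [4, 32, 256, 2048, 16384]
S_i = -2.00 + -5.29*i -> [-2.0, -7.29, -12.58, -17.87, -23.16]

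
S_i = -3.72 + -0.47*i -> [-3.72, -4.19, -4.66, -5.13, -5.6]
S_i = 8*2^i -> [8, 16, 32, 64, 128]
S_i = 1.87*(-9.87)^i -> [1.87, -18.46, 182.17, -1798.01, 17746.4]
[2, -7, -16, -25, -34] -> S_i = 2 + -9*i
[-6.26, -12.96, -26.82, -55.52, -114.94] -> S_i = -6.26*2.07^i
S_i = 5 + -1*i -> [5, 4, 3, 2, 1]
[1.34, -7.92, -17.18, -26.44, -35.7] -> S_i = 1.34 + -9.26*i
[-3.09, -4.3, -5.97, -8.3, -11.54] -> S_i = -3.09*1.39^i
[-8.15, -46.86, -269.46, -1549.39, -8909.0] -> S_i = -8.15*5.75^i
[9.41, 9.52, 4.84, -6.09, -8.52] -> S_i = Random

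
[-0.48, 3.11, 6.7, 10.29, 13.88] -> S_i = -0.48 + 3.59*i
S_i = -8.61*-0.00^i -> [-8.61, 0.0, -0.0, 0.0, -0.0]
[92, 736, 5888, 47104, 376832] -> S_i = 92*8^i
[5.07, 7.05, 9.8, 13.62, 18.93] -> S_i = 5.07*1.39^i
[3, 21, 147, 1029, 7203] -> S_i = 3*7^i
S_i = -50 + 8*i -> [-50, -42, -34, -26, -18]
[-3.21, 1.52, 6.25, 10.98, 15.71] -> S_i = -3.21 + 4.73*i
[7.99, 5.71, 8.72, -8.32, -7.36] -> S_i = Random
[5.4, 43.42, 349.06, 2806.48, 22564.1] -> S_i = 5.40*8.04^i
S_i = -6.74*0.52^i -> [-6.74, -3.5, -1.82, -0.95, -0.49]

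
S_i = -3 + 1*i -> [-3, -2, -1, 0, 1]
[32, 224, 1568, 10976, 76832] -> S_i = 32*7^i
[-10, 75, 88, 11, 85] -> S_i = Random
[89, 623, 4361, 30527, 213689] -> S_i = 89*7^i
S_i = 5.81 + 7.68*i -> [5.81, 13.49, 21.17, 28.85, 36.53]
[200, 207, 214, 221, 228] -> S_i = 200 + 7*i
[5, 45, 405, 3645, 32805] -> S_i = 5*9^i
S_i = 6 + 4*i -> [6, 10, 14, 18, 22]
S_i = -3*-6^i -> [-3, 18, -108, 648, -3888]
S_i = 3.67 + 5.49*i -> [3.67, 9.16, 14.65, 20.14, 25.63]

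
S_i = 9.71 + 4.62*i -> [9.71, 14.33, 18.95, 23.57, 28.19]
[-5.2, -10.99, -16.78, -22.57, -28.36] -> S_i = -5.20 + -5.79*i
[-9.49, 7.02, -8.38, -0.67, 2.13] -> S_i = Random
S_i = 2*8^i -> [2, 16, 128, 1024, 8192]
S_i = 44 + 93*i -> [44, 137, 230, 323, 416]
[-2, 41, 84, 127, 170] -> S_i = -2 + 43*i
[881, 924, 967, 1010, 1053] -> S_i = 881 + 43*i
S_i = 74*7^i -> [74, 518, 3626, 25382, 177674]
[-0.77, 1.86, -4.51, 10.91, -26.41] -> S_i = -0.77*(-2.42)^i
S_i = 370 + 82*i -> [370, 452, 534, 616, 698]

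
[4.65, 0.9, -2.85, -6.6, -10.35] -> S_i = 4.65 + -3.75*i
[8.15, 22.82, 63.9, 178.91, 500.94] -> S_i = 8.15*2.80^i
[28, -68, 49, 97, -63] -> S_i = Random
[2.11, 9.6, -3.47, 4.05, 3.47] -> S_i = Random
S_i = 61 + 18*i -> [61, 79, 97, 115, 133]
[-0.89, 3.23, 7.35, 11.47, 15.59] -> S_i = -0.89 + 4.12*i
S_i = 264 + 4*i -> [264, 268, 272, 276, 280]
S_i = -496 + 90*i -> [-496, -406, -316, -226, -136]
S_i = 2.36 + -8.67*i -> [2.36, -6.31, -14.98, -23.65, -32.32]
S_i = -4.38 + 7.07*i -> [-4.38, 2.69, 9.76, 16.83, 23.9]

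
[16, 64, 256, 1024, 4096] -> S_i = 16*4^i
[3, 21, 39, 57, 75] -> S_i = 3 + 18*i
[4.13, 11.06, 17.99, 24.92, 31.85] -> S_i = 4.13 + 6.93*i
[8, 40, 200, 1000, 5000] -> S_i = 8*5^i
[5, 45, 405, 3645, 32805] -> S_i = 5*9^i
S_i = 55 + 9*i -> [55, 64, 73, 82, 91]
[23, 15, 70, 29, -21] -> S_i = Random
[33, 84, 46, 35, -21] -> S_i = Random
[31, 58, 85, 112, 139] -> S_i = 31 + 27*i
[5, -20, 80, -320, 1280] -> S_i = 5*-4^i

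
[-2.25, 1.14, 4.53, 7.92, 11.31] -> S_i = -2.25 + 3.39*i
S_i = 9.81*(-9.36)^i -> [9.81, -91.82, 859.45, -8044.45, 75296.09]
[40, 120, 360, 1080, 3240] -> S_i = 40*3^i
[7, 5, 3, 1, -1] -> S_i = 7 + -2*i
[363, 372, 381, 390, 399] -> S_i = 363 + 9*i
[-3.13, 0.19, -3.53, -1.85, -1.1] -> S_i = Random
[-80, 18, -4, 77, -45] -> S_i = Random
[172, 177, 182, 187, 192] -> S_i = 172 + 5*i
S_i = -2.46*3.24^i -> [-2.46, -7.97, -25.82, -83.67, -271.09]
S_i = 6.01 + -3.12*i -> [6.01, 2.89, -0.23, -3.35, -6.47]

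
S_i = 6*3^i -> [6, 18, 54, 162, 486]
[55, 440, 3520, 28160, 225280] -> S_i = 55*8^i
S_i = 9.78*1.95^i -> [9.78, 19.07, 37.19, 72.52, 141.41]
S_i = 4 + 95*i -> [4, 99, 194, 289, 384]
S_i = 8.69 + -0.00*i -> [8.69, 8.69, 8.69, 8.69, 8.69]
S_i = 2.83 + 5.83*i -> [2.83, 8.66, 14.49, 20.32, 26.15]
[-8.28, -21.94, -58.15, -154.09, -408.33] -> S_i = -8.28*2.65^i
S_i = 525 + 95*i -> [525, 620, 715, 810, 905]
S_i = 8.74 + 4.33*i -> [8.74, 13.07, 17.4, 21.73, 26.06]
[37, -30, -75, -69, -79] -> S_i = Random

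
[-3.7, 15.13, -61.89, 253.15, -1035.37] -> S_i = -3.70*(-4.09)^i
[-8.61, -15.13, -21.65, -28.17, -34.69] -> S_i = -8.61 + -6.52*i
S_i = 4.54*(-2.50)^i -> [4.54, -11.35, 28.38, -70.94, 177.34]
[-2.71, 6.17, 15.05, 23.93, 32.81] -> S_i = -2.71 + 8.88*i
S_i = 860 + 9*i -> [860, 869, 878, 887, 896]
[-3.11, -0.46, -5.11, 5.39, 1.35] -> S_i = Random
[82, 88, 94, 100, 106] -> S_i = 82 + 6*i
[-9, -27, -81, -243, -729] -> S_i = -9*3^i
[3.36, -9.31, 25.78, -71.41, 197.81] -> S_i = 3.36*(-2.77)^i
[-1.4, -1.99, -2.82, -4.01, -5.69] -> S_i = -1.40*1.42^i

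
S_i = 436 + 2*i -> [436, 438, 440, 442, 444]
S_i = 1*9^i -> [1, 9, 81, 729, 6561]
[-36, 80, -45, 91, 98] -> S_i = Random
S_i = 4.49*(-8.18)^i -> [4.49, -36.73, 300.44, -2457.57, 20102.94]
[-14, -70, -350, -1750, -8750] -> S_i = -14*5^i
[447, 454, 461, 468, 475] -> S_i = 447 + 7*i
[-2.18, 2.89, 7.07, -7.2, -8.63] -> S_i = Random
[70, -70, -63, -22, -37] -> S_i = Random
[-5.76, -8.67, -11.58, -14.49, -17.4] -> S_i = -5.76 + -2.91*i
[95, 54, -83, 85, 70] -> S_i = Random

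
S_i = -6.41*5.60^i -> [-6.41, -35.9, -201.02, -1125.7, -6303.91]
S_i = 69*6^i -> [69, 414, 2484, 14904, 89424]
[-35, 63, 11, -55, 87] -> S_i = Random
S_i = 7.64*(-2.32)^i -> [7.64, -17.72, 41.12, -95.4, 221.33]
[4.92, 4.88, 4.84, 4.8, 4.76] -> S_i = 4.92 + -0.04*i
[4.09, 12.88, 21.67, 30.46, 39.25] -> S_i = 4.09 + 8.79*i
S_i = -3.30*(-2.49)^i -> [-3.3, 8.22, -20.46, 50.95, -126.86]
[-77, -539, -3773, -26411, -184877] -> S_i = -77*7^i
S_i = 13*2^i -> [13, 26, 52, 104, 208]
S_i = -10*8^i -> [-10, -80, -640, -5120, -40960]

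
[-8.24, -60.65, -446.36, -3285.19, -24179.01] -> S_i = -8.24*7.36^i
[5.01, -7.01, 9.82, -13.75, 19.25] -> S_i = 5.01*(-1.40)^i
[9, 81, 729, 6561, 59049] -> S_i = 9*9^i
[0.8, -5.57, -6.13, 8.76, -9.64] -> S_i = Random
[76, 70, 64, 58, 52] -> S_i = 76 + -6*i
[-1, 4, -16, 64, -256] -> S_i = -1*-4^i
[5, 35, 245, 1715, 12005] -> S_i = 5*7^i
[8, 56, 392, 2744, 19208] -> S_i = 8*7^i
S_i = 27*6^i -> [27, 162, 972, 5832, 34992]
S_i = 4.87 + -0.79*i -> [4.87, 4.08, 3.29, 2.5, 1.71]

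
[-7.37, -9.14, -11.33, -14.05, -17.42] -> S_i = -7.37*1.24^i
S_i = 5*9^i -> [5, 45, 405, 3645, 32805]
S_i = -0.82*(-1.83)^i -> [-0.82, 1.5, -2.75, 5.03, -9.2]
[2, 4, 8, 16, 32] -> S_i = 2*2^i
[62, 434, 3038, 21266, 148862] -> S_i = 62*7^i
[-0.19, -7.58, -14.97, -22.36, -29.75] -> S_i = -0.19 + -7.39*i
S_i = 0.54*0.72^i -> [0.54, 0.39, 0.28, 0.2, 0.15]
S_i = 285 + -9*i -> [285, 276, 267, 258, 249]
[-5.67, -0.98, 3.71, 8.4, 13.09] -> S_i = -5.67 + 4.69*i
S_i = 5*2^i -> [5, 10, 20, 40, 80]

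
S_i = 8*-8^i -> [8, -64, 512, -4096, 32768]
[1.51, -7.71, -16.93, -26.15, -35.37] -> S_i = 1.51 + -9.22*i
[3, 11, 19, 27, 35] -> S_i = 3 + 8*i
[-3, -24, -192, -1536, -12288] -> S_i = -3*8^i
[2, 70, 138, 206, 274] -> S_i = 2 + 68*i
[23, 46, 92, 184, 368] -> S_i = 23*2^i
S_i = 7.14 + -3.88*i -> [7.14, 3.26, -0.62, -4.5, -8.38]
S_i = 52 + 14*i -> [52, 66, 80, 94, 108]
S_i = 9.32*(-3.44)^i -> [9.32, -32.06, 110.29, -379.39, 1305.12]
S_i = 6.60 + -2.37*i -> [6.6, 4.23, 1.86, -0.51, -2.88]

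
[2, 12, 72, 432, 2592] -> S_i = 2*6^i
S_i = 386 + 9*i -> [386, 395, 404, 413, 422]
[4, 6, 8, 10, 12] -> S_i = 4 + 2*i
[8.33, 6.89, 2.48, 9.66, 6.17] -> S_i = Random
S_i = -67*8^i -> [-67, -536, -4288, -34304, -274432]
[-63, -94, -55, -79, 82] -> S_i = Random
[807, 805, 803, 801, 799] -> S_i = 807 + -2*i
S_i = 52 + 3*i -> [52, 55, 58, 61, 64]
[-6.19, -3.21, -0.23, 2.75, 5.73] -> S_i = -6.19 + 2.98*i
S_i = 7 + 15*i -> [7, 22, 37, 52, 67]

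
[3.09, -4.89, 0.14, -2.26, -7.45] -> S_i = Random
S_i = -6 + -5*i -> [-6, -11, -16, -21, -26]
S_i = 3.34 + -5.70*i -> [3.34, -2.36, -8.06, -13.76, -19.46]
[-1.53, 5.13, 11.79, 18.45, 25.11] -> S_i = -1.53 + 6.66*i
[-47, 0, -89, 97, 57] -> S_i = Random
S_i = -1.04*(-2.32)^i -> [-1.04, 2.41, -5.6, 12.99, -30.13]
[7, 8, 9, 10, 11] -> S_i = 7 + 1*i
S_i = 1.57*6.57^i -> [1.57, 10.31, 67.77, 445.24, 2925.24]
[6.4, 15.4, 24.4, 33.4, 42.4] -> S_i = 6.40 + 9.00*i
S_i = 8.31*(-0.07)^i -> [8.31, -0.58, 0.04, -0.0, 0.0]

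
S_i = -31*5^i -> [-31, -155, -775, -3875, -19375]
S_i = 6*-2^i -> [6, -12, 24, -48, 96]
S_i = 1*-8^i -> [1, -8, 64, -512, 4096]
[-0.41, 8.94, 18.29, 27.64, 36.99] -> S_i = -0.41 + 9.35*i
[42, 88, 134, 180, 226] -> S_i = 42 + 46*i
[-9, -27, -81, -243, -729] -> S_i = -9*3^i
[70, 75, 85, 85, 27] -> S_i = Random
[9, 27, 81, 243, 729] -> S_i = 9*3^i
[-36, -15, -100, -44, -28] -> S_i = Random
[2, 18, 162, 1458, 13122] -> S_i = 2*9^i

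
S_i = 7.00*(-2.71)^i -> [7.0, -18.97, 51.41, -139.32, 377.55]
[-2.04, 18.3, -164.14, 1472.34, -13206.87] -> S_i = -2.04*(-8.97)^i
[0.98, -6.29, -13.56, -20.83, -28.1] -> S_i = 0.98 + -7.27*i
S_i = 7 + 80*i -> [7, 87, 167, 247, 327]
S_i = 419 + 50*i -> [419, 469, 519, 569, 619]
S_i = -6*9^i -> [-6, -54, -486, -4374, -39366]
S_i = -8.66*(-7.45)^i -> [-8.66, 64.52, -480.65, 3580.85, -26677.37]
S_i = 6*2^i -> [6, 12, 24, 48, 96]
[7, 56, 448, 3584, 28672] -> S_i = 7*8^i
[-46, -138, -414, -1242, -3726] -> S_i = -46*3^i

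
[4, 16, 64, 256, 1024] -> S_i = 4*4^i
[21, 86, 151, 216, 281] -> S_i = 21 + 65*i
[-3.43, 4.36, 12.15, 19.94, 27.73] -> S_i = -3.43 + 7.79*i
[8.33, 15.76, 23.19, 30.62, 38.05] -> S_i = 8.33 + 7.43*i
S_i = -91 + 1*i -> [-91, -90, -89, -88, -87]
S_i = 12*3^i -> [12, 36, 108, 324, 972]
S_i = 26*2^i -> [26, 52, 104, 208, 416]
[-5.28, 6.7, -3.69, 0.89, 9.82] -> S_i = Random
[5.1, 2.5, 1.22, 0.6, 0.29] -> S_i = 5.10*0.49^i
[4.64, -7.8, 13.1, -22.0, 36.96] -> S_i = 4.64*(-1.68)^i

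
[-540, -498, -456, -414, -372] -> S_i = -540 + 42*i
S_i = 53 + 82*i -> [53, 135, 217, 299, 381]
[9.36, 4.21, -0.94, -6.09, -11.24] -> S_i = 9.36 + -5.15*i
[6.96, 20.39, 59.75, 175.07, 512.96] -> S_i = 6.96*2.93^i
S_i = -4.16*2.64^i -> [-4.16, -10.98, -28.99, -76.54, -202.07]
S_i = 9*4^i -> [9, 36, 144, 576, 2304]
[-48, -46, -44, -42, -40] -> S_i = -48 + 2*i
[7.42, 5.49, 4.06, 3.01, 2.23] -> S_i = 7.42*0.74^i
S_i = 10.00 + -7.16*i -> [10.0, 2.84, -4.32, -11.48, -18.64]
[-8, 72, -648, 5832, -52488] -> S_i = -8*-9^i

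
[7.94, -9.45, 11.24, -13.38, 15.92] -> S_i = 7.94*(-1.19)^i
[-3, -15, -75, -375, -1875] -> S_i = -3*5^i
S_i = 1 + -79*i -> [1, -78, -157, -236, -315]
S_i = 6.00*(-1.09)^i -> [6.0, -6.54, 7.13, -7.77, 8.47]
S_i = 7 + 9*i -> [7, 16, 25, 34, 43]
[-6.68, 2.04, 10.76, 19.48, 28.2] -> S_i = -6.68 + 8.72*i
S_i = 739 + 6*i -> [739, 745, 751, 757, 763]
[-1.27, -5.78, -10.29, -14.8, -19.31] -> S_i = -1.27 + -4.51*i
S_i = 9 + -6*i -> [9, 3, -3, -9, -15]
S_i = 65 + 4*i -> [65, 69, 73, 77, 81]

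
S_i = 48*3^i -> [48, 144, 432, 1296, 3888]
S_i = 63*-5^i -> [63, -315, 1575, -7875, 39375]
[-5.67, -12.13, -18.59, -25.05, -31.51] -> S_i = -5.67 + -6.46*i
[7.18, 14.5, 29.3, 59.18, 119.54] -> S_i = 7.18*2.02^i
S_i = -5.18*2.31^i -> [-5.18, -11.97, -27.64, -63.85, -147.5]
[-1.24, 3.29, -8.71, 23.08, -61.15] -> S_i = -1.24*(-2.65)^i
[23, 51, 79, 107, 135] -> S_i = 23 + 28*i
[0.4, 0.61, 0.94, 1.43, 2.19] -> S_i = 0.40*1.53^i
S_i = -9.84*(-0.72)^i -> [-9.84, 7.08, -5.1, 3.67, -2.64]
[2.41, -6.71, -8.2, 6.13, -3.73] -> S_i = Random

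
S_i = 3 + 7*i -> [3, 10, 17, 24, 31]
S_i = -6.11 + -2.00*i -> [-6.11, -8.11, -10.11, -12.11, -14.11]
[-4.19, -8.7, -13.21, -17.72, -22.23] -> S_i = -4.19 + -4.51*i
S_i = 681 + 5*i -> [681, 686, 691, 696, 701]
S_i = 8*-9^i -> [8, -72, 648, -5832, 52488]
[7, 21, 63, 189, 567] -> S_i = 7*3^i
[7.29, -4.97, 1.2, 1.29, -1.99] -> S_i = Random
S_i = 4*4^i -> [4, 16, 64, 256, 1024]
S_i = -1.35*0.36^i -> [-1.35, -0.49, -0.17, -0.06, -0.02]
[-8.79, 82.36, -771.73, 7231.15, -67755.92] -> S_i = -8.79*(-9.37)^i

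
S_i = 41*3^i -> [41, 123, 369, 1107, 3321]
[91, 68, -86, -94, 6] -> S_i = Random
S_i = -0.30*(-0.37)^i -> [-0.3, 0.11, -0.04, 0.02, -0.01]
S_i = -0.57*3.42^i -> [-0.57, -1.95, -6.67, -22.8, -77.98]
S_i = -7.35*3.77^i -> [-7.35, -27.71, -104.46, -393.83, -1484.75]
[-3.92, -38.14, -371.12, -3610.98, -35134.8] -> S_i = -3.92*9.73^i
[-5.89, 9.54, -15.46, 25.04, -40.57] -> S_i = -5.89*(-1.62)^i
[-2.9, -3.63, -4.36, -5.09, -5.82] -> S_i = -2.90 + -0.73*i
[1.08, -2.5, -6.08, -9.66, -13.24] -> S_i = 1.08 + -3.58*i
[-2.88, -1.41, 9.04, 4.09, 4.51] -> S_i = Random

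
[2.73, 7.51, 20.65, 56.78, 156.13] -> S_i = 2.73*2.75^i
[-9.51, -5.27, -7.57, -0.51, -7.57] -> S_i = Random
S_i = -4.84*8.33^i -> [-4.84, -40.32, -335.84, -2797.57, -23303.73]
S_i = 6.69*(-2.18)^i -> [6.69, -14.58, 31.79, -69.31, 151.1]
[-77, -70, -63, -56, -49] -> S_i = -77 + 7*i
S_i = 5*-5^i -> [5, -25, 125, -625, 3125]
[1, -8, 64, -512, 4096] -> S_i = 1*-8^i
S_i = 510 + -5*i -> [510, 505, 500, 495, 490]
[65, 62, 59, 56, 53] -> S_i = 65 + -3*i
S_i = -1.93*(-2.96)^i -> [-1.93, 5.71, -16.91, 50.05, -148.16]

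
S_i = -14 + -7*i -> [-14, -21, -28, -35, -42]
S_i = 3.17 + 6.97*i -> [3.17, 10.14, 17.11, 24.08, 31.05]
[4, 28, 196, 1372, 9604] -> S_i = 4*7^i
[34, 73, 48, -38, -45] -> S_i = Random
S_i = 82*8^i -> [82, 656, 5248, 41984, 335872]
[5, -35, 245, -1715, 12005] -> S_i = 5*-7^i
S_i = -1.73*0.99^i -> [-1.73, -1.71, -1.7, -1.68, -1.66]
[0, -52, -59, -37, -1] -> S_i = Random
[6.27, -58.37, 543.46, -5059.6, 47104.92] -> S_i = 6.27*(-9.31)^i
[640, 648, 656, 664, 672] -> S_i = 640 + 8*i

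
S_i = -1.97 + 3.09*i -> [-1.97, 1.12, 4.21, 7.3, 10.39]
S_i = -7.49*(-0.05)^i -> [-7.49, 0.37, -0.02, 0.0, -0.0]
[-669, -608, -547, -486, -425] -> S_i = -669 + 61*i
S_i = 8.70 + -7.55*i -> [8.7, 1.15, -6.4, -13.95, -21.5]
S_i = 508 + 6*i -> [508, 514, 520, 526, 532]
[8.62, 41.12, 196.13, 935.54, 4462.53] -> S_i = 8.62*4.77^i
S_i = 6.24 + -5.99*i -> [6.24, 0.25, -5.74, -11.73, -17.72]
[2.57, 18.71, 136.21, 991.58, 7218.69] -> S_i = 2.57*7.28^i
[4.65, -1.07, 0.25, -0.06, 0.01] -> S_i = 4.65*(-0.23)^i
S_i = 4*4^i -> [4, 16, 64, 256, 1024]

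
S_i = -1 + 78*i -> [-1, 77, 155, 233, 311]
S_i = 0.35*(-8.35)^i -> [0.35, -2.92, 24.4, -203.76, 1701.43]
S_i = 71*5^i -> [71, 355, 1775, 8875, 44375]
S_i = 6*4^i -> [6, 24, 96, 384, 1536]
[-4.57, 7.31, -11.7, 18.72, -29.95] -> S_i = -4.57*(-1.60)^i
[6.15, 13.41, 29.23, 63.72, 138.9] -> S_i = 6.15*2.18^i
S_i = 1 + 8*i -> [1, 9, 17, 25, 33]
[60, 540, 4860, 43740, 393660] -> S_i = 60*9^i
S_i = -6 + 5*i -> [-6, -1, 4, 9, 14]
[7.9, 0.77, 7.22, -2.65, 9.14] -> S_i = Random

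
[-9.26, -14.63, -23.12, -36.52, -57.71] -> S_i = -9.26*1.58^i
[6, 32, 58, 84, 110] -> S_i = 6 + 26*i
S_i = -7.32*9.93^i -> [-7.32, -72.69, -721.79, -7167.35, -71171.82]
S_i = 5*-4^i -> [5, -20, 80, -320, 1280]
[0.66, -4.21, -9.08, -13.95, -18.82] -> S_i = 0.66 + -4.87*i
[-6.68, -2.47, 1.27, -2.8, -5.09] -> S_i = Random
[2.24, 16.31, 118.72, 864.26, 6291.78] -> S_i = 2.24*7.28^i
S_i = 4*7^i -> [4, 28, 196, 1372, 9604]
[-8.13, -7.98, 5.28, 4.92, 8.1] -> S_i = Random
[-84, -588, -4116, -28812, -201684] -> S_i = -84*7^i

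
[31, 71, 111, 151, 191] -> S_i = 31 + 40*i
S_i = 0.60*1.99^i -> [0.6, 1.19, 2.38, 4.73, 9.41]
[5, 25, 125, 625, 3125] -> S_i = 5*5^i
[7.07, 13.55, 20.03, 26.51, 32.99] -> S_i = 7.07 + 6.48*i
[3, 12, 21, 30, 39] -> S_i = 3 + 9*i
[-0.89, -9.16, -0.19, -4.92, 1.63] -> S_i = Random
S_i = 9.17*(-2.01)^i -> [9.17, -18.43, 37.05, -74.47, 149.68]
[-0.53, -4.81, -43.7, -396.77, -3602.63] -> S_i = -0.53*9.08^i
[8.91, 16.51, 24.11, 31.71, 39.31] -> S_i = 8.91 + 7.60*i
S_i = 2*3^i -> [2, 6, 18, 54, 162]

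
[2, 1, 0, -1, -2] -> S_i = 2 + -1*i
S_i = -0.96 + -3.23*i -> [-0.96, -4.19, -7.42, -10.65, -13.88]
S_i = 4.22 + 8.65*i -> [4.22, 12.87, 21.52, 30.17, 38.82]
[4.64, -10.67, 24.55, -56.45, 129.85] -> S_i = 4.64*(-2.30)^i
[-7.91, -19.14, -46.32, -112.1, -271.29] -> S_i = -7.91*2.42^i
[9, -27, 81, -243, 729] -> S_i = 9*-3^i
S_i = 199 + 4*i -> [199, 203, 207, 211, 215]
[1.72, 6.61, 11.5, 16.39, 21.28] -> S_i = 1.72 + 4.89*i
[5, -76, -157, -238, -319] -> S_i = 5 + -81*i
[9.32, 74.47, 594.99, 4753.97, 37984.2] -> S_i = 9.32*7.99^i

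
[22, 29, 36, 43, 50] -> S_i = 22 + 7*i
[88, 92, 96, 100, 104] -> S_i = 88 + 4*i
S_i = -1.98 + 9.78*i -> [-1.98, 7.8, 17.58, 27.36, 37.14]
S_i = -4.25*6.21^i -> [-4.25, -26.39, -163.9, -1017.8, -6320.56]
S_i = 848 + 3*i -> [848, 851, 854, 857, 860]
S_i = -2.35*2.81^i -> [-2.35, -6.6, -18.56, -52.14, -146.52]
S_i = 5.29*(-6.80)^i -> [5.29, -35.97, 244.61, -1663.35, 11310.75]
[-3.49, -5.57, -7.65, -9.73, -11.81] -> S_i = -3.49 + -2.08*i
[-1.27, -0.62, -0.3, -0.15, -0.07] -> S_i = -1.27*0.49^i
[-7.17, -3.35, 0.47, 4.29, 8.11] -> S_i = -7.17 + 3.82*i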